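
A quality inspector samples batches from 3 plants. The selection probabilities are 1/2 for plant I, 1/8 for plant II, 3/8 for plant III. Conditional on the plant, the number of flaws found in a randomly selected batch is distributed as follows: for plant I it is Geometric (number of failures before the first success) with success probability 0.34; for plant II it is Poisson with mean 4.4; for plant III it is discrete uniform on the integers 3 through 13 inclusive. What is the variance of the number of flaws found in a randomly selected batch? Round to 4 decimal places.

Per component, I: μ=1.94118, E[X²]=9.47751; II: μ=4.4, E[X²]=23.76; III: μ=8, E[X²]=74.
E[X] = 0.5·1.94118 + 0.125·4.4 + 0.375·8 = 4.52059.
E[X²] = 0.5·9.47751 + 0.125·23.76 + 0.375·74 = 35.4588.
Var(X) = E[X²] − (E[X])² = 35.4588 − 20.4357 = 15.023.

15.0230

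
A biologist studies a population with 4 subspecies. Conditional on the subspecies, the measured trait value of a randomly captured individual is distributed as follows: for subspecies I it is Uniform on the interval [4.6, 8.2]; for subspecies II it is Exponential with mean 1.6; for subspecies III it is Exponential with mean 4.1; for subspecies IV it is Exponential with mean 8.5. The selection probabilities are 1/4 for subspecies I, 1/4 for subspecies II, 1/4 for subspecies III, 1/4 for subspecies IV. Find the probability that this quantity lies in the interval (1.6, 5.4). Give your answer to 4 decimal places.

0.3159

Conditional on each subspecies, P(1.6 < X < 5.4): I: 0.222222; II: 0.333661; III: 0.408973; IV: 0.29864.
By total probability, P(1.6 < X < 5.4) = 0.25·0.222222 + 0.25·0.333661 + 0.25·0.408973 + 0.25·0.29864 = 0.315874.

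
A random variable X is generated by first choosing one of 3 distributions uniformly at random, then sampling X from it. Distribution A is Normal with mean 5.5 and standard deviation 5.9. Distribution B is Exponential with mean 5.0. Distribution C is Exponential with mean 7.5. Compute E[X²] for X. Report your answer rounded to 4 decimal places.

For each component E[X²] = Var + (mean)², giving A: 65.06; B: 50; C: 112.5.
Overall E[X²] = 0.333333·65.06 + 0.333333·50 + 0.333333·112.5 = 75.8533.

75.8533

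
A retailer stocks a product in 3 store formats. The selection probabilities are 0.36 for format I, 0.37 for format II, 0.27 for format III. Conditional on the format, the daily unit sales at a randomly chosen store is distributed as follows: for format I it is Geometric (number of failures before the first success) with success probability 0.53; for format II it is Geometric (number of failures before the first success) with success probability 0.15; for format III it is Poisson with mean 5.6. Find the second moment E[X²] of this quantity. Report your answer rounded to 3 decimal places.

36.724

For each component E[X²] = Var + (mean)², giving I: 2.45959; II: 69.8889; III: 36.96.
Overall E[X²] = 0.36·2.45959 + 0.37·69.8889 + 0.27·36.96 = 36.7235.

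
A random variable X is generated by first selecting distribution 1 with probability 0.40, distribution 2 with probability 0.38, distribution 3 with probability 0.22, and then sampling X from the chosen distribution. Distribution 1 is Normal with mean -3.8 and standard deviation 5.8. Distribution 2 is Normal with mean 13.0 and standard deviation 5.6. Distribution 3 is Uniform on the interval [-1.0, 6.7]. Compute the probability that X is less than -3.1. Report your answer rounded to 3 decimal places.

0.220

Conditional on each component, P(X < -3.1): 1: 0.548032; 2: 0.00202014; 3: 0.
By total probability, P(X < -3.1) = 0.4·0.548032 + 0.38·0.00202014 + 0.22·0 = 0.21998.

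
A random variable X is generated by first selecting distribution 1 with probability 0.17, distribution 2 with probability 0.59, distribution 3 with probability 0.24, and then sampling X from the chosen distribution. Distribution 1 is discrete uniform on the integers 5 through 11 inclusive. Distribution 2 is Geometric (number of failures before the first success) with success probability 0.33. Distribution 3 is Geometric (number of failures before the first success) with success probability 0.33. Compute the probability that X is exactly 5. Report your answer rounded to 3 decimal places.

0.061

Conditional on each component, P(X = 5): 1: 0.142857; 2: 0.0445541; 3: 0.0445541.
By total probability, P(X = 5) = 0.17·0.142857 + 0.59·0.0445541 + 0.24·0.0445541 = 0.0612656.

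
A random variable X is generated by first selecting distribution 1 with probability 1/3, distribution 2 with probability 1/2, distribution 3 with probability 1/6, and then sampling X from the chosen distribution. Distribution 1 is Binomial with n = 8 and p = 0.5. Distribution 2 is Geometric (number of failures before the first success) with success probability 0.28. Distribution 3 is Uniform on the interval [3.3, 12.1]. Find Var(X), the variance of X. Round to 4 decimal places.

Per component, 1: μ=4, E[X²]=18; 2: μ=2.57143, E[X²]=15.7959; 3: μ=7.7, E[X²]=65.7433.
E[X] = 0.333333·4 + 0.5·2.57143 + 0.166667·7.7 = 3.90238.
E[X²] = 0.333333·18 + 0.5·15.7959 + 0.166667·65.7433 = 24.8552.
Var(X) = E[X²] − (E[X])² = 24.8552 − 15.2286 = 9.6266.

9.6266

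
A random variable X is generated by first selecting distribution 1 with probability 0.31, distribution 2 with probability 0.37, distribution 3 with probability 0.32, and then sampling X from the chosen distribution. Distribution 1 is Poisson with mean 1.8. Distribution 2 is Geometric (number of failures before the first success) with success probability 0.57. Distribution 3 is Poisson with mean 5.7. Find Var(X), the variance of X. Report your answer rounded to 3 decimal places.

7.402

Per component, 1: μ=1.8, E[X²]=5.04; 2: μ=0.754386, E[X²]=1.89258; 3: μ=5.7, E[X²]=38.19.
E[X] = 0.31·1.8 + 0.37·0.754386 + 0.32·5.7 = 2.66112.
E[X²] = 0.31·5.04 + 0.37·1.89258 + 0.32·38.19 = 14.4835.
Var(X) = E[X²] − (E[X])² = 14.4835 − 7.08157 = 7.40188.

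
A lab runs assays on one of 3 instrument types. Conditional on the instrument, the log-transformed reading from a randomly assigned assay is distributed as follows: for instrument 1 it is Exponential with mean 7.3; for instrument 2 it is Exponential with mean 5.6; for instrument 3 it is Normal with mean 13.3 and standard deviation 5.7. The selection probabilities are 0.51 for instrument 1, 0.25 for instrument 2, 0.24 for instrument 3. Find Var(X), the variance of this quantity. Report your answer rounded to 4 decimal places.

Per component, 1: μ=7.3, E[X²]=106.58; 2: μ=5.6, E[X²]=62.72; 3: μ=13.3, E[X²]=209.38.
E[X] = 0.51·7.3 + 0.25·5.6 + 0.24·13.3 = 8.315.
E[X²] = 0.51·106.58 + 0.25·62.72 + 0.24·209.38 = 120.287.
Var(X) = E[X²] − (E[X])² = 120.287 − 69.1392 = 51.1478.

51.1478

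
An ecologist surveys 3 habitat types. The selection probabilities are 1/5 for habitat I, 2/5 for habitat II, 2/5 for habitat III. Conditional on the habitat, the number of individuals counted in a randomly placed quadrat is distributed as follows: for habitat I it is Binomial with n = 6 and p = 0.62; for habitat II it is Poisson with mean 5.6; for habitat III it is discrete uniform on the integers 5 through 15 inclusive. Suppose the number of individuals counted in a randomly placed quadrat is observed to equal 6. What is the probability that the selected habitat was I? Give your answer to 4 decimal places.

0.1023

Likelihoods P(X=6 | ·): I: 0.0568002; II: 0.158397; III: 0.0909091.
Posterior ∝ prior × likelihood. Numerator for I: 0.2·0.0568002 = 0.01136.
Normalizing constant: 0.2·0.0568002 + 0.4·0.158397 + 0.4·0.0909091 = 0.111082.
P(I | observation) = 0.01136 / 0.111082 = 0.102267.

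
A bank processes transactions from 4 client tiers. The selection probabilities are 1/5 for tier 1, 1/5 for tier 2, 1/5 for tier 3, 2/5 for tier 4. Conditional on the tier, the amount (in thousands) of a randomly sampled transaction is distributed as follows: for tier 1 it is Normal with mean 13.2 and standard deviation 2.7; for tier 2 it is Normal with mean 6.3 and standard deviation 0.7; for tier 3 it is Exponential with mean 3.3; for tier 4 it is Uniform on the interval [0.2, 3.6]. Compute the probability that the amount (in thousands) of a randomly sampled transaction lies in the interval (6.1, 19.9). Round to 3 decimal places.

0.351

Conditional on each tier, P(6.1 < X < 19.9): 1: 0.989184; 2: 0.612452; 3: 0.155071; 4: 0.
By total probability, P(6.1 < X < 19.9) = 0.2·0.989184 + 0.2·0.612452 + 0.2·0.155071 + 0.4·0 = 0.351341.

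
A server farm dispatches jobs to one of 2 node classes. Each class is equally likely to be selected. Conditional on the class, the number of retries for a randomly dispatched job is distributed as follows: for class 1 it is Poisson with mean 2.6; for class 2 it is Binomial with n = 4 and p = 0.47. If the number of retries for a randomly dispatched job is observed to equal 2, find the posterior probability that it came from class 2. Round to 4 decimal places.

Likelihoods P(X=2 | ·): 1: 0.251045; 2: 0.372305.
Posterior ∝ prior × likelihood. Numerator for 2: 0.5·0.372305 = 0.186152.
Normalizing constant: 0.5·0.251045 + 0.5·0.372305 = 0.311675.
P(2 | observation) = 0.186152 / 0.311675 = 0.597265.

0.5973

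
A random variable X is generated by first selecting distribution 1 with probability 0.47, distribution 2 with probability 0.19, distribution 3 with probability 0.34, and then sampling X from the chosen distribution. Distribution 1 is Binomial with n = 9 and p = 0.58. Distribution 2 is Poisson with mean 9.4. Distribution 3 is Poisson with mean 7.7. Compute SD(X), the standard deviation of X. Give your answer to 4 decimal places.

2.8573

Per component, 1: μ=5.22, E[X²]=29.4408; 2: μ=9.4, E[X²]=97.76; 3: μ=7.7, E[X²]=66.99.
E[X] = 0.47·5.22 + 0.19·9.4 + 0.34·7.7 = 6.8574.
E[X²] = 0.47·29.4408 + 0.19·97.76 + 0.34·66.99 = 55.1882.
Var(X) = E[X²] − (E[X])² = 55.1882 − 47.0239 = 8.16424.
SD(X) = √8.16424 = 2.85731.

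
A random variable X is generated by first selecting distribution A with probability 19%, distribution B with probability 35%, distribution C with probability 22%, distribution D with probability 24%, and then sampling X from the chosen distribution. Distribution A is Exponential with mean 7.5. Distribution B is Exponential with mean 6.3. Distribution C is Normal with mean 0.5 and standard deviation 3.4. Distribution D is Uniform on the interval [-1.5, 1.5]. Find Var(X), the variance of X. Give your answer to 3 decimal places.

37.949

Per component, A: μ=7.5, E[X²]=112.5; B: μ=6.3, E[X²]=79.38; C: μ=0.5, E[X²]=11.81; D: μ=0, E[X²]=0.75.
E[X] = 0.19·7.5 + 0.35·6.3 + 0.22·0.5 + 0.24·0 = 3.74.
E[X²] = 0.19·112.5 + 0.35·79.38 + 0.22·11.81 + 0.24·0.75 = 51.9362.
Var(X) = E[X²] − (E[X])² = 51.9362 − 13.9876 = 37.9486.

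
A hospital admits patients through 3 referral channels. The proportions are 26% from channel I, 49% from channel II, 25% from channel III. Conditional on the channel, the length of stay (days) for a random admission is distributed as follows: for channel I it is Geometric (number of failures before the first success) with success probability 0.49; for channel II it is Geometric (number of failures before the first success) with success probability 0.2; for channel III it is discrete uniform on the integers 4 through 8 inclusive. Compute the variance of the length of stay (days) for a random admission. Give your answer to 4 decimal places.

Per component, I: μ=1.04082, E[X²]=3.20741; II: μ=4, E[X²]=36; III: μ=6, E[X²]=38.
E[X] = 0.26·1.04082 + 0.49·4 + 0.25·6 = 3.73061.
E[X²] = 0.26·3.20741 + 0.49·36 + 0.25·38 = 27.9739.
Var(X) = E[X²] − (E[X])² = 27.9739 − 13.9175 = 14.0565.

14.0565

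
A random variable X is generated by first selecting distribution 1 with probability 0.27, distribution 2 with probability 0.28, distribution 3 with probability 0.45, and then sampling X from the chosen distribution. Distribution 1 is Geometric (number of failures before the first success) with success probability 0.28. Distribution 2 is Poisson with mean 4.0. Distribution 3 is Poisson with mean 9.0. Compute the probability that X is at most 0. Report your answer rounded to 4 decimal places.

0.0808

Conditional on each component, P(X ≤ 0): 1: 0.28; 2: 0.0183156; 3: 0.00012341.
By total probability, P(X ≤ 0) = 0.27·0.28 + 0.28·0.0183156 + 0.45·0.00012341 = 0.0807839.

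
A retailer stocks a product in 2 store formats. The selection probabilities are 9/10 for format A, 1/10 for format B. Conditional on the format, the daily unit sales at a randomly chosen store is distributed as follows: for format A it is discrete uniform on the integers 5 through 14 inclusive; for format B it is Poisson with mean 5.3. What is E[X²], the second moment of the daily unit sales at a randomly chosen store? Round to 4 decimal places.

For each component E[X²] = Var + (mean)², giving A: 98.5; B: 33.39.
Overall E[X²] = 0.9·98.5 + 0.1·33.39 = 91.989.

91.9890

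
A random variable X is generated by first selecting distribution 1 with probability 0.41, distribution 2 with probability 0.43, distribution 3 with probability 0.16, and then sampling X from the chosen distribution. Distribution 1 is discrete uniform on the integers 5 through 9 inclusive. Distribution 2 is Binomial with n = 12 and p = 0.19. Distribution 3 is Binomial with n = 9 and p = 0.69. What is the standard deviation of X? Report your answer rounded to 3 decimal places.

2.637

Per component, 1: μ=7, E[X²]=51; 2: μ=2.28, E[X²]=7.0452; 3: μ=6.21, E[X²]=40.4892.
E[X] = 0.41·7 + 0.43·2.28 + 0.16·6.21 = 4.844.
E[X²] = 0.41·51 + 0.43·7.0452 + 0.16·40.4892 = 30.4177.
Var(X) = E[X²] − (E[X])² = 30.4177 − 23.4643 = 6.95337.
SD(X) = √6.95337 = 2.63692.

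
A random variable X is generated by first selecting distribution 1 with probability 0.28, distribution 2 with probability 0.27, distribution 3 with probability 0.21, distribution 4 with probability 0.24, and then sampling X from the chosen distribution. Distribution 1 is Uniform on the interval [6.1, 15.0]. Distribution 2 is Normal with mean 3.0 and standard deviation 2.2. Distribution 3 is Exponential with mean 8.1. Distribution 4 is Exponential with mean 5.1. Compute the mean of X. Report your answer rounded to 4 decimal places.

6.6890

Component means — 1: 10.55; 2: 3; 3: 8.1; 4: 5.1.
E[X] = 0.28·10.55 + 0.27·3 + 0.21·8.1 + 0.24·5.1 = 6.689.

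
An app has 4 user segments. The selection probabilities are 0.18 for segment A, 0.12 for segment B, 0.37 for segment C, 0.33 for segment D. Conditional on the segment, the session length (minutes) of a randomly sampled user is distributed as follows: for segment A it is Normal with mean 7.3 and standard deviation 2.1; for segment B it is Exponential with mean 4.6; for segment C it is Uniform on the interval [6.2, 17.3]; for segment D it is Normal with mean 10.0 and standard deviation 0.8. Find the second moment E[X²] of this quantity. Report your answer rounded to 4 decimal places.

For each component E[X²] = Var + (mean)², giving A: 57.7; B: 42.32; C: 148.33; D: 100.64.
Overall E[X²] = 0.18·57.7 + 0.12·42.32 + 0.37·148.33 + 0.33·100.64 = 103.558.

103.5577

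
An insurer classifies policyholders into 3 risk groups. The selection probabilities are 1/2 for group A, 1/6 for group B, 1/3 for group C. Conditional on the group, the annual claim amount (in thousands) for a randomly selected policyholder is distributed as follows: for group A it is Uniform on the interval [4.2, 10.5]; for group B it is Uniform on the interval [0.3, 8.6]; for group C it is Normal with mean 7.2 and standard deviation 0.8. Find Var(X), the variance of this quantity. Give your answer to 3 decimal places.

Per component, A: μ=7.35, E[X²]=57.33; B: μ=4.45, E[X²]=25.5433; C: μ=7.2, E[X²]=52.48.
E[X] = 0.5·7.35 + 0.166667·4.45 + 0.333333·7.2 = 6.81667.
E[X²] = 0.5·57.33 + 0.166667·25.5433 + 0.333333·52.48 = 50.4156.
Var(X) = E[X²] − (E[X])² = 50.4156 − 46.4669 = 3.94861.

3.949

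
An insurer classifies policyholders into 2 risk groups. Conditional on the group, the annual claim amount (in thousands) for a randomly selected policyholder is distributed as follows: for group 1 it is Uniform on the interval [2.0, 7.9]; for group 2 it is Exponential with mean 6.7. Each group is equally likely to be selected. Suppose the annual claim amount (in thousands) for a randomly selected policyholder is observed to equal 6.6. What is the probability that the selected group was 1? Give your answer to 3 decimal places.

Likelihoods f(6.6 | ·): 1: 0.169492; 2: 0.055733.
Posterior ∝ prior × likelihood. Numerator for 1: 0.5·0.169492 = 0.0847458.
Normalizing constant: 0.5·0.169492 + 0.5·0.055733 = 0.112612.
P(1 | observation) = 0.0847458 / 0.112612 = 0.752545.

0.753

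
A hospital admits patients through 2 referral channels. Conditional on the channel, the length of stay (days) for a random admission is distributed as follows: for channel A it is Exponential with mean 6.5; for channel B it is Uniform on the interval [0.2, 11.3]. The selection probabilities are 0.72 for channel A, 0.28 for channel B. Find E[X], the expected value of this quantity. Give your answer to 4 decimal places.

Component means — A: 6.5; B: 5.75.
E[X] = 0.72·6.5 + 0.28·5.75 = 6.29.

6.2900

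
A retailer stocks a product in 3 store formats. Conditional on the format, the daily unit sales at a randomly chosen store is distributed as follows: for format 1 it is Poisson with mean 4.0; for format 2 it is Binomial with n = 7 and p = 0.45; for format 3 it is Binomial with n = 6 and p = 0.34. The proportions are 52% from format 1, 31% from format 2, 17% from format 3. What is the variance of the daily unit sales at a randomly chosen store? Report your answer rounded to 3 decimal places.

3.367

Per component, 1: μ=4, E[X²]=20; 2: μ=3.15, E[X²]=11.655; 3: μ=2.04, E[X²]=5.508.
E[X] = 0.52·4 + 0.31·3.15 + 0.17·2.04 = 3.4033.
E[X²] = 0.52·20 + 0.31·11.655 + 0.17·5.508 = 14.9494.
Var(X) = E[X²] − (E[X])² = 14.9494 − 11.5825 = 3.36696.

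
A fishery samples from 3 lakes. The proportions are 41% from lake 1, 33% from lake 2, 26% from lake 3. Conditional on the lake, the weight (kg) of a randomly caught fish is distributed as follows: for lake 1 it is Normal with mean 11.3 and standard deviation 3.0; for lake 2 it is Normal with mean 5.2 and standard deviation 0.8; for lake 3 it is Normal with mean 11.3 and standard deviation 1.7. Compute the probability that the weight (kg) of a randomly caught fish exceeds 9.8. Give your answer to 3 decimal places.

0.494

Conditional on each lake, P(X > 9.8): 1: 0.691462; 2: 4.46217e-09; 3: 0.811207.
By total probability, P(X > 9.8) = 0.41·0.691462 + 0.33·4.46217e-09 + 0.26·0.811207 = 0.494413.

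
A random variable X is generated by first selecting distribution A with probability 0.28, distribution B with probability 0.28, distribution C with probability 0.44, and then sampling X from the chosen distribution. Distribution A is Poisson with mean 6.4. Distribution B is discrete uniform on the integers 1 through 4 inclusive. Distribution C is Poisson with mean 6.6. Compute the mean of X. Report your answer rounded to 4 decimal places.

5.3960

Component means — A: 6.4; B: 2.5; C: 6.6.
E[X] = 0.28·6.4 + 0.28·2.5 + 0.44·6.6 = 5.396.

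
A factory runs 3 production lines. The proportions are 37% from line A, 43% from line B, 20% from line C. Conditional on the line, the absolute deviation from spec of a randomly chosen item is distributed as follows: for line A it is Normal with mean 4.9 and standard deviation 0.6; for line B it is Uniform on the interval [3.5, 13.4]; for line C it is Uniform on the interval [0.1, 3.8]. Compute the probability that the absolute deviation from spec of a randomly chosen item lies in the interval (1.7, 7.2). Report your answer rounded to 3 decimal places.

0.644

Conditional on each line, P(1.7 < X < 7.2): A: 0.999937; B: 0.373737; C: 0.567568.
By total probability, P(1.7 < X < 7.2) = 0.37·0.999937 + 0.43·0.373737 + 0.2·0.567568 = 0.644197.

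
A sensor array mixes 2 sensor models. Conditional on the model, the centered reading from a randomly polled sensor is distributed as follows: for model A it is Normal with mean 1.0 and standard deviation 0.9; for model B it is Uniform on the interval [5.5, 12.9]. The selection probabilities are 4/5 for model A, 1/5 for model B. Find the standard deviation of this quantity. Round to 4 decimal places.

Per component, A: μ=1, E[X²]=1.81; B: μ=9.2, E[X²]=89.2033.
E[X] = 0.8·1 + 0.2·9.2 = 2.64.
E[X²] = 0.8·1.81 + 0.2·89.2033 = 19.2887.
Var(X) = E[X²] − (E[X])² = 19.2887 − 6.9696 = 12.3191.
SD(X) = √12.3191 = 3.50985.

3.5099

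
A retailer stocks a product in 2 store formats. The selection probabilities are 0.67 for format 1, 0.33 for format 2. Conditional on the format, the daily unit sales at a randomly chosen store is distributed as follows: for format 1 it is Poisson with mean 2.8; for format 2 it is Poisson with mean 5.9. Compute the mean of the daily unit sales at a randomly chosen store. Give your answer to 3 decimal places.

Component means — 1: 2.8; 2: 5.9.
E[X] = 0.67·2.8 + 0.33·5.9 = 3.823.

3.823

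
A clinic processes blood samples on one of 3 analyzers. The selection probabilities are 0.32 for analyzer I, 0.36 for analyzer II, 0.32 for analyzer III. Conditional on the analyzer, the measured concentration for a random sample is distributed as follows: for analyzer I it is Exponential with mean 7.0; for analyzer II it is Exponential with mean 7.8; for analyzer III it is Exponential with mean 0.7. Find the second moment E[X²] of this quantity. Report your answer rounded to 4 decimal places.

For each component E[X²] = Var + (mean)², giving I: 98; II: 121.68; III: 0.98.
Overall E[X²] = 0.32·98 + 0.36·121.68 + 0.32·0.98 = 75.4784.

75.4784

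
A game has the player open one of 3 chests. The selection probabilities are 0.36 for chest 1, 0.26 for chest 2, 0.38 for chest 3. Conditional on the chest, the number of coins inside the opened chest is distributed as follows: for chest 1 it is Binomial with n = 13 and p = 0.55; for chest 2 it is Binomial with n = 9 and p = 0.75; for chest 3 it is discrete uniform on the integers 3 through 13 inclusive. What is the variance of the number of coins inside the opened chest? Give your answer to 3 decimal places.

Per component, 1: μ=7.15, E[X²]=54.34; 2: μ=6.75, E[X²]=47.25; 3: μ=8, E[X²]=74.
E[X] = 0.36·7.15 + 0.26·6.75 + 0.38·8 = 7.369.
E[X²] = 0.36·54.34 + 0.26·47.25 + 0.38·74 = 59.9674.
Var(X) = E[X²] − (E[X])² = 59.9674 − 54.3022 = 5.66524.

5.665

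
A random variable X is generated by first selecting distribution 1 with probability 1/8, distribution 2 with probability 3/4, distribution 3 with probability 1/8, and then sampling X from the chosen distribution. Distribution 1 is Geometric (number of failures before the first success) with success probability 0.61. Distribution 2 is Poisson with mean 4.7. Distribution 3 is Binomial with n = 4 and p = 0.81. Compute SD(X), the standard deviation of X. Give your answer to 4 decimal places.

2.3631

Per component, 1: μ=0.639344, E[X²]=1.45687; 2: μ=4.7, E[X²]=26.79; 3: μ=3.24, E[X²]=11.1132.
E[X] = 0.125·0.639344 + 0.75·4.7 + 0.125·3.24 = 4.00992.
E[X²] = 0.125·1.45687 + 0.75·26.79 + 0.125·11.1132 = 21.6638.
Var(X) = E[X²] − (E[X])² = 21.6638 − 16.0794 = 5.58432.
SD(X) = √5.58432 = 2.36312.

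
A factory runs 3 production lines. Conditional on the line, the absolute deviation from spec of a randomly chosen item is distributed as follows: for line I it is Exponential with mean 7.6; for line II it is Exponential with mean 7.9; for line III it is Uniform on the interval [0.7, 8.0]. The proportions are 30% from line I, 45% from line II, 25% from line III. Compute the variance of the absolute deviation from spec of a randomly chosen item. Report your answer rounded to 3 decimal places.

48.745

Per component, I: μ=7.6, E[X²]=115.52; II: μ=7.9, E[X²]=124.82; III: μ=4.35, E[X²]=23.3633.
E[X] = 0.3·7.6 + 0.45·7.9 + 0.25·4.35 = 6.9225.
E[X²] = 0.3·115.52 + 0.45·124.82 + 0.25·23.3633 = 96.6658.
Var(X) = E[X²] − (E[X])² = 96.6658 − 47.921 = 48.7448.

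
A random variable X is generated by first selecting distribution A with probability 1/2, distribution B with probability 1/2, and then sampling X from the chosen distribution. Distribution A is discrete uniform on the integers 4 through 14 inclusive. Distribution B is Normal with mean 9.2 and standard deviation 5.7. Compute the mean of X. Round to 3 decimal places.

9.100

Component means — A: 9; B: 9.2.
E[X] = 0.5·9 + 0.5·9.2 = 9.1.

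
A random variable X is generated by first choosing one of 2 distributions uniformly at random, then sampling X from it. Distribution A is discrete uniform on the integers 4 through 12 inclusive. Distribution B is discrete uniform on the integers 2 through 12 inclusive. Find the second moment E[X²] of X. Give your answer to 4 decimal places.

64.8333

For each component E[X²] = Var + (mean)², giving A: 70.6667; B: 59.
Overall E[X²] = 0.5·70.6667 + 0.5·59 = 64.8333.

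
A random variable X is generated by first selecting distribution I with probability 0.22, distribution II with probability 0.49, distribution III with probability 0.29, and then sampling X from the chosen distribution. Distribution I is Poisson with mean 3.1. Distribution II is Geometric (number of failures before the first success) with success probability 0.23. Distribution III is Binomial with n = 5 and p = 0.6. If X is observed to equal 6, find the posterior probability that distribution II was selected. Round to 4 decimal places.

Likelihoods P(X=6 | ·): I: 0.0555296; II: 0.0479371; III: 0.
Posterior ∝ prior × likelihood. Numerator for II: 0.49·0.0479371 = 0.0234892.
Normalizing constant: 0.22·0.0555296 + 0.49·0.0479371 + 0.29·0 = 0.0357057.
P(II | observation) = 0.0234892 / 0.0357057 = 0.657855.

0.6579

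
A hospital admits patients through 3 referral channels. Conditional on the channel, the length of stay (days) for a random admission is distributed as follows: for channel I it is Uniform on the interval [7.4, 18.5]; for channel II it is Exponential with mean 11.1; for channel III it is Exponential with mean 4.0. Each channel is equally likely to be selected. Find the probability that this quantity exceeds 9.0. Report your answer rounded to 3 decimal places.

Conditional on each channel, P(X > 9.0): I: 0.855856; II: 0.444498; III: 0.105399.
By total probability, P(X > 9.0) = 0.333333·0.855856 + 0.333333·0.444498 + 0.333333·0.105399 = 0.468584.

0.469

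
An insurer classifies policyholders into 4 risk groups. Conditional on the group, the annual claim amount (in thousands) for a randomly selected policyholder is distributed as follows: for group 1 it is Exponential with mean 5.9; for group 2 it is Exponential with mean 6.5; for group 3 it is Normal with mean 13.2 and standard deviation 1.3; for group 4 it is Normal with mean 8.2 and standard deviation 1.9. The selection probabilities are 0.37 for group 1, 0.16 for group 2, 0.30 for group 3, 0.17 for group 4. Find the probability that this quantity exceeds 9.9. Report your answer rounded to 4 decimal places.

Conditional on each group, P(X > 9.9): 1: 0.186753; 2: 0.21804; 3: 0.994433; 4: 0.185464.
By total probability, P(X > 9.9) = 0.37·0.186753 + 0.16·0.21804 + 0.3·0.994433 + 0.17·0.185464 = 0.433844.

0.4338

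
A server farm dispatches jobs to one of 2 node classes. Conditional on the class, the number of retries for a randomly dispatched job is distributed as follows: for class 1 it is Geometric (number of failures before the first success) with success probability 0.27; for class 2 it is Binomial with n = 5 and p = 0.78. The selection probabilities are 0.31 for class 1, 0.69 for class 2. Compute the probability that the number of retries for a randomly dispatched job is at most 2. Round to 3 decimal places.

Conditional on each class, P(X ≤ 2): 1: 0.610983; 2: 0.0744338.
By total probability, P(X ≤ 2) = 0.31·0.610983 + 0.69·0.0744338 = 0.240764.

0.241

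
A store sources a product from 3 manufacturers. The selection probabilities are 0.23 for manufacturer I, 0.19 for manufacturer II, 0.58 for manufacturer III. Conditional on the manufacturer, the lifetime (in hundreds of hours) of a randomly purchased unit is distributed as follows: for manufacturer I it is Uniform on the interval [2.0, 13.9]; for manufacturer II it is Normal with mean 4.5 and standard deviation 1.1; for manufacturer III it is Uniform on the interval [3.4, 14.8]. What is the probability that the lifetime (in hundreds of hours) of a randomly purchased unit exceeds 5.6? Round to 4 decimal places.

0.6586

Conditional on each manufacturer, P(X > 5.6): I: 0.697479; II: 0.158655; III: 0.807018.
By total probability, P(X > 5.6) = 0.23·0.697479 + 0.19·0.158655 + 0.58·0.807018 = 0.658635.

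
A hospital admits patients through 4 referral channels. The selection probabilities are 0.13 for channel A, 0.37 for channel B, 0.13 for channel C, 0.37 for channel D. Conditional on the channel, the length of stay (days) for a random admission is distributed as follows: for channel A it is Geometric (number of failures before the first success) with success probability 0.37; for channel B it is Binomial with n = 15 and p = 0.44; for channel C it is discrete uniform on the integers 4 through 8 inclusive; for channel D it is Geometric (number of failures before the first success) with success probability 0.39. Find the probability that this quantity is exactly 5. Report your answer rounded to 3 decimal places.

0.099

Conditional on each channel, P(X = 5): A: 0.0367202; B: 0.15021; C: 0.2; D: 0.0329393.
By total probability, P(X = 5) = 0.13·0.0367202 + 0.37·0.15021 + 0.13·0.2 + 0.37·0.0329393 = 0.0985389.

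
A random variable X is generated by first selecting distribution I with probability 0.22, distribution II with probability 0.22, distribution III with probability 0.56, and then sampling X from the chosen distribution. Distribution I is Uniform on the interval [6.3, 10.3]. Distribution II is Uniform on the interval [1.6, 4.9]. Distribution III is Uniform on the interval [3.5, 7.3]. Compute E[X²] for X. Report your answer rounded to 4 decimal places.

For each component E[X²] = Var + (mean)², giving I: 70.2233; II: 11.47; III: 30.3633.
Overall E[X²] = 0.22·70.2233 + 0.22·11.47 + 0.56·30.3633 = 34.976.

34.9760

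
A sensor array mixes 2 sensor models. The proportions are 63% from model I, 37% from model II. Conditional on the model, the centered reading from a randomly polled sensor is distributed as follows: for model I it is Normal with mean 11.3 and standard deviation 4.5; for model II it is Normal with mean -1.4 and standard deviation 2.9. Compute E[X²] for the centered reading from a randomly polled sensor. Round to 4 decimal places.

For each component E[X²] = Var + (mean)², giving I: 147.94; II: 10.37.
Overall E[X²] = 0.63·147.94 + 0.37·10.37 = 97.0391.

97.0391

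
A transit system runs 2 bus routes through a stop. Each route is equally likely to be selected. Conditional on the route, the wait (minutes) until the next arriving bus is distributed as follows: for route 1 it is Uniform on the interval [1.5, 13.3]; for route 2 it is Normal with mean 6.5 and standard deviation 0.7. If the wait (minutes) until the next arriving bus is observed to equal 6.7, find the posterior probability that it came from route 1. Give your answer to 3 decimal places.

0.134

Likelihoods f(6.7 | ·): 1: 0.0847458; 2: 0.547124.
Posterior ∝ prior × likelihood. Numerator for 1: 0.5·0.0847458 = 0.0423729.
Normalizing constant: 0.5·0.0847458 + 0.5·0.547124 = 0.315935.
P(1 | observation) = 0.0423729 / 0.315935 = 0.134119.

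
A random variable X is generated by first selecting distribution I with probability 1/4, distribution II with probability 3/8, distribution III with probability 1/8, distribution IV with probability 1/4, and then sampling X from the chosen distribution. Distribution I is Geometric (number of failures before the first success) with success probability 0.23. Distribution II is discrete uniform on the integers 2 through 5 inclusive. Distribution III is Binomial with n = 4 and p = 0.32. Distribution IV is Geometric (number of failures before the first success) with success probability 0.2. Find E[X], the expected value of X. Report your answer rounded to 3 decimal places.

Component means — I: 3.34783; II: 3.5; III: 1.28; IV: 4.
E[X] = 0.25·3.34783 + 0.375·3.5 + 0.125·1.28 + 0.25·4 = 3.30946.

3.309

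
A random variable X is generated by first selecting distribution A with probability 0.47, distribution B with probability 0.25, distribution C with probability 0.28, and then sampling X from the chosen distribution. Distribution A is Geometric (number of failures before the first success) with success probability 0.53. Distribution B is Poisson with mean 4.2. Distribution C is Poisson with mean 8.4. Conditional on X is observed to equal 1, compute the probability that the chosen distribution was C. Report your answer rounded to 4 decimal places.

Likelihoods P(X=1 | ·): A: 0.2491; B: 0.0629814; C: 0.00188889.
Posterior ∝ prior × likelihood. Numerator for C: 0.28·0.00188889 = 0.000528888.
Normalizing constant: 0.47·0.2491 + 0.25·0.0629814 + 0.28·0.00188889 = 0.133351.
P(C | observation) = 0.000528888 / 0.133351 = 0.00396613.

0.0040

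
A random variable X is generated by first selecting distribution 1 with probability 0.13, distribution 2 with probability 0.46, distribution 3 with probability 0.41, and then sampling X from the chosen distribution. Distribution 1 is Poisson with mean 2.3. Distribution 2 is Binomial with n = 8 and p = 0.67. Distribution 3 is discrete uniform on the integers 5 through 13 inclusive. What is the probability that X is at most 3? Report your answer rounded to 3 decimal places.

0.143

Conditional on each component, P(X ≤ 3): 1: 0.799347; 2: 0.0845724; 3: 0.
By total probability, P(X ≤ 3) = 0.13·0.799347 + 0.46·0.0845724 + 0.41·0 = 0.142818.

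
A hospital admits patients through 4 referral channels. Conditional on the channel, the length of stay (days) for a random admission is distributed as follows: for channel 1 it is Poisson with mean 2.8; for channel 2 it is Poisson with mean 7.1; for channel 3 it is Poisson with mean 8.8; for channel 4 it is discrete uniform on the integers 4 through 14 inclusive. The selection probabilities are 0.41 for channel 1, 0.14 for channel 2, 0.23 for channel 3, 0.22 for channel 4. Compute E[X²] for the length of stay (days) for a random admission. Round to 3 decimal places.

52.269

For each component E[X²] = Var + (mean)², giving 1: 10.64; 2: 57.51; 3: 86.24; 4: 91.
Overall E[X²] = 0.41·10.64 + 0.14·57.51 + 0.23·86.24 + 0.22·91 = 52.269.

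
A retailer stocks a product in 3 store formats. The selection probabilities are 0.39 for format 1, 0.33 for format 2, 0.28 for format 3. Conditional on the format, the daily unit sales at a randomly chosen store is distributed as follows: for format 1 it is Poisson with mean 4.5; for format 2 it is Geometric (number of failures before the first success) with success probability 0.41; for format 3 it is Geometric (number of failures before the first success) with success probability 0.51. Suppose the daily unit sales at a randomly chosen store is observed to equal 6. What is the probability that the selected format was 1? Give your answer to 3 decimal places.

Likelihoods P(X=6 | ·): 1: 0.12812; 2: 0.017294; 3: 0.00705906.
Posterior ∝ prior × likelihood. Numerator for 1: 0.39·0.12812 = 0.0499669.
Normalizing constant: 0.39·0.12812 + 0.33·0.017294 + 0.28·0.00705906 = 0.0576504.
P(1 | observation) = 0.0499669 / 0.0576504 = 0.866721.

0.867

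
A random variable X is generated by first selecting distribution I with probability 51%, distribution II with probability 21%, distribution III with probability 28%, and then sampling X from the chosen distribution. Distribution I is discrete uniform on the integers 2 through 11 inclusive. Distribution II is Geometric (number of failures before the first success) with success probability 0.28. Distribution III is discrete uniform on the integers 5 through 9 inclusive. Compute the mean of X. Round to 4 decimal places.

5.8150

Component means — I: 6.5; II: 2.57143; III: 7.
E[X] = 0.51·6.5 + 0.21·2.57143 + 0.28·7 = 5.815.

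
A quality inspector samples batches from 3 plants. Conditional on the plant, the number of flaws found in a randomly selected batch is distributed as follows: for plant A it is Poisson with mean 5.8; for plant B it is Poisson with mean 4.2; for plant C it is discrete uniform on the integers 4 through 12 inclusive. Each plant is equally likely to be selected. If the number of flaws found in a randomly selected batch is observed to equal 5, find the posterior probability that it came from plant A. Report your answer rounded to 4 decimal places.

Likelihoods P(X=5 | ·): A: 0.165596; B: 0.163316; C: 0.111111.
Posterior ∝ prior × likelihood. Numerator for A: 0.333333·0.165596 = 0.0551988.
Normalizing constant: 0.333333·0.165596 + 0.333333·0.163316 + 0.333333·0.111111 = 0.146674.
P(A | observation) = 0.0551988 / 0.146674 = 0.376335.

0.3763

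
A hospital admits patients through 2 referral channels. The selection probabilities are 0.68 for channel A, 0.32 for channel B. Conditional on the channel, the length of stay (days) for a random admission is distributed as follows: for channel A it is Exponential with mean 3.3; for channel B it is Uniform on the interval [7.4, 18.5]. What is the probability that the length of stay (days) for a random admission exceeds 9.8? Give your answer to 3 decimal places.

Conditional on each channel, P(X > 9.8): A: 0.0513189; B: 0.783784.
By total probability, P(X > 9.8) = 0.68·0.0513189 + 0.32·0.783784 = 0.285708.

0.286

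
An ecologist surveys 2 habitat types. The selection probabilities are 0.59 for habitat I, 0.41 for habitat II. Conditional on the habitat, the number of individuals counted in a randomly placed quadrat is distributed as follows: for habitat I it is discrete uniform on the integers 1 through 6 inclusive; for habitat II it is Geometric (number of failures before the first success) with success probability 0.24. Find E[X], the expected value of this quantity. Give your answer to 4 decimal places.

Component means — I: 3.5; II: 3.16667.
E[X] = 0.59·3.5 + 0.41·3.16667 = 3.36333.

3.3633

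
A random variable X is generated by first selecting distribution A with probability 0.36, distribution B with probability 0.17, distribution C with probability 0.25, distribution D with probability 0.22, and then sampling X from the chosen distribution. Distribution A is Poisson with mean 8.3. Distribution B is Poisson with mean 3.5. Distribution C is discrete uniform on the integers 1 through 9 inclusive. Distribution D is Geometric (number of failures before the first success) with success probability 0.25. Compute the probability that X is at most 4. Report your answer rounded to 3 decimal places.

0.432

Conditional on each component, P(X ≤ 4): A: 0.0836969; B: 0.725445; C: 0.444444; D: 0.762695.
By total probability, P(X ≤ 4) = 0.36·0.0836969 + 0.17·0.725445 + 0.25·0.444444 + 0.22·0.762695 = 0.432361.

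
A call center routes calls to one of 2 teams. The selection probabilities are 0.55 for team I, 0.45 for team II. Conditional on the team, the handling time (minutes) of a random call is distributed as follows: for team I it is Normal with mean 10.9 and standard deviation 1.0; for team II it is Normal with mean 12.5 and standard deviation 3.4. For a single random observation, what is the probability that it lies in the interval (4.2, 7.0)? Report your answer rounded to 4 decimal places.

Conditional on each team, P(4.2 < X < 7.0): I: 4.80963e-05; II: 0.0455496.
By total probability, P(4.2 < X < 7.0) = 0.55·4.80963e-05 + 0.45·0.0455496 = 0.0205238.

0.0205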